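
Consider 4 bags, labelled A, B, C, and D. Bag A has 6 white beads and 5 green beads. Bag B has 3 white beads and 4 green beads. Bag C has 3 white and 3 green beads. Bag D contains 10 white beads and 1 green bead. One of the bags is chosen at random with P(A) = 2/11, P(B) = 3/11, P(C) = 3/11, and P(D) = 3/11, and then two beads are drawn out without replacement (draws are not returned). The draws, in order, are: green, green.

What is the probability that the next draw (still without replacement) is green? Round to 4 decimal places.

0.3373

The likelihood of the observed sequence under each hypothesis: P(data | bag A) = (5/11)(4/10) = 0.18182; P(data | bag B) = (4/7)(3/6) = 0.28571; P(data | bag C) = (3/6)(2/5) = 0.2; P(data | bag D) = (1/11)(0/10) = 0.
The prior-weighted likelihoods are 2/11 · 0.18182 = 0.033058, 3/11 · 0.28571 = 0.077922, 3/11 · 0.2 = 0.054545, 3/11 · 0 = 0; these sum to 0.16553.
Dividing through by the total gives posterior P(bag A | data) = 0.19971, P(bag B | data) = 0.47076, P(bag C | data) = 0.32953, P(bag D | data) = 0.
Averaging over the posterior, P(green next | data) = (1/3)(0.19971) + (2/5)(0.47076) + (1/4)(0.32953) = 0.33726.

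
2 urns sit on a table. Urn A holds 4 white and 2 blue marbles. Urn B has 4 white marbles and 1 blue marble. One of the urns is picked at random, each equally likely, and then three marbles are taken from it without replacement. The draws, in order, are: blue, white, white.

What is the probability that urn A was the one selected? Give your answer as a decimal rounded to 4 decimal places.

Under each hypothesis, the probability of the observed sequence is: P(data | urn A) = (2/6)(4/5)(3/4) = 1/5; P(data | urn B) = (1/5)(4/4)(3/3) = 1/5.
Multiplying each by its prior: 1/2 · 1/5 = 1/10, 1/2 · 1/5 = 1/10; with total 1/5.
So P(urn A | data) = (1/10) / (1/5) = 1/2.

0.5000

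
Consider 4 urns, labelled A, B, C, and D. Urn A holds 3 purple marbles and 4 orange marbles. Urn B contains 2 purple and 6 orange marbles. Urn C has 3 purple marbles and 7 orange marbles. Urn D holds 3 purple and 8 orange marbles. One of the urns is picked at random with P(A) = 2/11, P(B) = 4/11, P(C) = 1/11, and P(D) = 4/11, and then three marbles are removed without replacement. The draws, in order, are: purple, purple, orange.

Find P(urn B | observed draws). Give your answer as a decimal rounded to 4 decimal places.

0.2290

For each hypothesis, P(data | H) works out to: P(data | urn A) = (3/7)(2/6)(4/5) = 0.11429; P(data | urn B) = (2/8)(1/7)(6/6) = 0.035714; P(data | urn C) = (3/10)(2/9)(7/8) = 0.058333; P(data | urn D) = (3/11)(2/10)(8/9) = 0.048485.
The prior-weighted likelihoods are 2/11 · 0.11429 = 0.020779, 4/11 · 0.035714 = 0.012987, 1/11 · 0.058333 = 0.005303, 4/11 · 0.048485 = 0.017631; these sum to 0.0567.
So P(urn B | data) = (0.012987) / (0.0567) = 0.22905.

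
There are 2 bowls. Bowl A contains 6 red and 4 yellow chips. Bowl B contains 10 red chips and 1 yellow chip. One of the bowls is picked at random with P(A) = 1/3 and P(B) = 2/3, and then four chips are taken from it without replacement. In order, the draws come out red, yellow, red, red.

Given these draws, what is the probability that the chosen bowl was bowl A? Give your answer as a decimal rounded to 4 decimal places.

For each hypothesis, P(data | H) works out to: P(data | bowl A) = (6/10)(4/9)(5/8)(4/7) = 2/21; P(data | bowl B) = (10/11)(1/10)(9/9)(8/8) = 1/11.
Weighting by the prior gives 1/3 · 2/21 = 2/63, 2/3 · 1/11 = 2/33; summing to 64/693.
Therefore the posterior P(bowl A | data) = (2/63) / (64/693) = 11/32.

0.3438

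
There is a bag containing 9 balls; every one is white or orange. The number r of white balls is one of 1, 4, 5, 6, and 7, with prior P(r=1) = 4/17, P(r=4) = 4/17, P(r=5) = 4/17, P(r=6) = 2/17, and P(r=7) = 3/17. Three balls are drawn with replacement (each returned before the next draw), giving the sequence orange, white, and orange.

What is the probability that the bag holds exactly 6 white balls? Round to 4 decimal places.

Compute the likelihood of the observed sequence for each case: P(data | r = 1) = (8/9)(1/9)(8/9) = 0.087791; P(data | r = 4) = (5/9)(4/9)(5/9) = 0.13717; P(data | r = 5) = (4/9)(5/9)(4/9) = 0.10974; P(data | r = 6) = (3/9)(6/9)(3/9) = 0.074074; P(data | r = 7) = (2/9)(7/9)(2/9) = 0.038409.
Multiplying each by its prior: 4/17 · 0.087791 = 0.020657, 4/17 · 0.13717 = 0.032276, 4/17 · 0.10974 = 0.025821, 2/17 · 0.074074 = 0.0087146, 3/17 · 0.038409 = 0.006778; summing to 0.094247.
Therefore the posterior P(r = 6 | data) = (0.0087146) / (0.094247) = 0.092466.

0.0925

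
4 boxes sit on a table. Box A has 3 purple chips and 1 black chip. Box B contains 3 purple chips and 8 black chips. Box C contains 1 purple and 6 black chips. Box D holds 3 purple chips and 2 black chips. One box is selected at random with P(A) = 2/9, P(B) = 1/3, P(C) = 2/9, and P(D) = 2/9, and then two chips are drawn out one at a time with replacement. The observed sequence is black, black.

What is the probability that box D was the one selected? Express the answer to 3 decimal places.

0.091

For each hypothesis, P(data | H) works out to: P(data | box A) = (1/4)(1/4) = 0.0625; P(data | box B) = (8/11)(8/11) = 0.52893; P(data | box C) = (6/7)(6/7) = 0.73469; P(data | box D) = (2/5)(2/5) = 0.16.
Multiplying each by its prior: 2/9 · 0.0625 = 0.013889, 1/3 · 0.52893 = 0.17631, 2/9 · 0.73469 = 0.16327, 2/9 · 0.16 = 0.035556; these sum to 0.38902.
So P(box D | data) = (0.035556) / (0.38902) = 0.091398.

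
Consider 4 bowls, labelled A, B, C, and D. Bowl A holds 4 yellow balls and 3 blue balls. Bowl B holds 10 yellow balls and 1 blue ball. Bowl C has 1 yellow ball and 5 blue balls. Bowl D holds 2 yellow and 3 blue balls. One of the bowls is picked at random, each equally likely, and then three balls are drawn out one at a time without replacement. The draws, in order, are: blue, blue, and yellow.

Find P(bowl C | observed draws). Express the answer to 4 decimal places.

The likelihood of the observed sequence under each hypothesis: P(data | bowl A) = (3/7)(2/6)(4/5) = 4/35; P(data | bowl B) = (1/11)(0/10) = 0; P(data | bowl C) = (5/6)(4/5)(1/4) = 1/6; P(data | bowl D) = (3/5)(2/4)(2/3) = 1/5.
The prior-weighted likelihoods are 1/4 · 4/35 = 1/35, 1/4 · 0 = 0, 1/4 · 1/6 = 1/24, 1/4 · 1/5 = 1/20; these sum to 101/840.
Therefore the posterior P(bowl C | data) = (1/24) / (101/840) = 35/101.

0.3465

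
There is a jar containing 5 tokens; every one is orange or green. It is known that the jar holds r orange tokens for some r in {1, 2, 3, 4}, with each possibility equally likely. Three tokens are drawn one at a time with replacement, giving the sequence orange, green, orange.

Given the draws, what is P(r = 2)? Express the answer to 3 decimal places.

0.240

Compute the likelihood of the observed sequence for each case: P(data | r = 1) = (1/5)(4/5)(1/5) = 4/125; P(data | r = 2) = (2/5)(3/5)(2/5) = 12/125; P(data | r = 3) = (3/5)(2/5)(3/5) = 18/125; P(data | r = 4) = (4/5)(1/5)(4/5) = 16/125.
Multiplying each by its prior: 1/4 · 4/125 = 1/125, 1/4 · 12/125 = 3/125, 1/4 · 18/125 = 9/250, 1/4 · 16/125 = 4/125; summing to 1/10.
Therefore the posterior P(r = 2 | data) = (3/125) / (1/10) = 6/25.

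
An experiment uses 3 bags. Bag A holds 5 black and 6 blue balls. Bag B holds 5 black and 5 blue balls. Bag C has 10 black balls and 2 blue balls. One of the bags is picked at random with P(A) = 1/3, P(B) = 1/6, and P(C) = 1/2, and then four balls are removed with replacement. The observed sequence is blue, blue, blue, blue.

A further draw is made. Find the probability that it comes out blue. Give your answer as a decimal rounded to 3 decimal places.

Under each hypothesis, the probability of the observed sequence is: P(data | bag A) = (6/11)(6/11)(6/11)(6/11) = 0.088519; P(data | bag B) = (5/10)(5/10)(5/10)(5/10) = 0.0625; P(data | bag C) = (2/12)(2/12)(2/12)(2/12) = 0.0007716.
The prior-weighted likelihoods are 1/3 · 0.088519 = 0.029506, 1/6 · 0.0625 = 0.010417, 1/2 · 0.0007716 = 0.0003858; summing to 0.040309.
Dividing through by the total gives posterior P(bag A | data) = 0.73201, P(bag B | data) = 0.25842, P(bag C | data) = 0.0095712.
The predictive probability is P(blue next | data) = (6/11)(0.73201) + (1/2)(0.25842) + (1/6)(0.0095712) = 0.53008.

0.530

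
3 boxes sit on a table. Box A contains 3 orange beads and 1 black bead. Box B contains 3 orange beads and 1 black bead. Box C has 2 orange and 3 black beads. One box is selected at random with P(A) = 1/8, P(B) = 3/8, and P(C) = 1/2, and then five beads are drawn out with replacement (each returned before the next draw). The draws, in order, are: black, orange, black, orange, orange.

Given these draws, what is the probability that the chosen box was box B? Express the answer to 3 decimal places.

Under each hypothesis, the probability of the observed sequence is: P(data | box A) = (1/4)(3/4)(1/4)(3/4)(3/4) = 0.026367; P(data | box B) = (1/4)(3/4)(1/4)(3/4)(3/4) = 0.026367; P(data | box C) = (3/5)(2/5)(3/5)(2/5)(2/5) = 0.02304.
Weighting by the prior gives 1/8 · 0.026367 = 0.0032959, 3/8 · 0.026367 = 0.0098877, 1/2 · 0.02304 = 0.01152; with total 0.024704.
Hence P(box B | data) = (0.0098877) / (0.024704) = 0.40025.

0.400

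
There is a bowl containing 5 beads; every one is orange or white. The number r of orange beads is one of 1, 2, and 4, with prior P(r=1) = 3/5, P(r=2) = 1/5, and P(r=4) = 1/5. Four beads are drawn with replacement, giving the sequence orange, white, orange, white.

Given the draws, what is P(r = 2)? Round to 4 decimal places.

0.3600

The likelihood of the observed sequence under each hypothesis: P(data | r = 1) = (1/5)(4/5)(1/5)(4/5) = 0.0256; P(data | r = 2) = (2/5)(3/5)(2/5)(3/5) = 0.0576; P(data | r = 4) = (4/5)(1/5)(4/5)(1/5) = 0.0256.
The prior-weighted likelihoods are 3/5 · 0.0256 = 0.01536, 1/5 · 0.0576 = 0.01152, 1/5 · 0.0256 = 0.00512; with total 0.032.
Therefore the posterior P(r = 2 | data) = (0.01152) / (0.032) = 0.36.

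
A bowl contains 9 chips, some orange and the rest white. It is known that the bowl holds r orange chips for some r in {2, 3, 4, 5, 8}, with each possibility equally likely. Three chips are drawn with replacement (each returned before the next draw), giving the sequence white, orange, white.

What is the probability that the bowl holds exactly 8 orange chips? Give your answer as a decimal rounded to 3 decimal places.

0.020

Compute the likelihood of the observed sequence for each case: P(data | r = 2) = (7/9)(2/9)(7/9) = 0.13443; P(data | r = 3) = (6/9)(3/9)(6/9) = 0.14815; P(data | r = 4) = (5/9)(4/9)(5/9) = 0.13717; P(data | r = 5) = (4/9)(5/9)(4/9) = 0.10974; P(data | r = 8) = (1/9)(8/9)(1/9) = 0.010974.
Weighting by the prior gives 1/5 · 0.13443 = 0.026886, 1/5 · 0.14815 = 0.02963, 1/5 · 0.13717 = 0.027435, 1/5 · 0.10974 = 0.021948, 1/5 · 0.010974 = 0.0021948; these sum to 0.10809.
Therefore the posterior P(r = 8 | data) = (0.0021948) / (0.10809) = 0.020305.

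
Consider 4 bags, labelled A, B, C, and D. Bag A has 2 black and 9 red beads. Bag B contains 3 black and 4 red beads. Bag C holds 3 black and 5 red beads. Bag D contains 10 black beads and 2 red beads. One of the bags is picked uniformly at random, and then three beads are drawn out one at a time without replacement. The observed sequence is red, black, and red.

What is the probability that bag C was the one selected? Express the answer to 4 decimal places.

Compute the likelihood of the observed sequence for each case: P(data | bag A) = (9/11)(2/10)(8/9) = 0.14545; P(data | bag B) = (4/7)(3/6)(3/5) = 0.17143; P(data | bag C) = (5/8)(3/7)(4/6) = 0.17857; P(data | bag D) = (2/12)(10/11)(1/10) = 0.015152.
Weighting by the prior gives 1/4 · 0.14545 = 0.036364, 1/4 · 0.17143 = 0.042857, 1/4 · 0.17857 = 0.044643, 1/4 · 0.015152 = 0.0037879; summing to 0.12765.
By Bayes' rule, P(bag C | data) = (0.044643) / (0.12765) = 0.34972.

0.3497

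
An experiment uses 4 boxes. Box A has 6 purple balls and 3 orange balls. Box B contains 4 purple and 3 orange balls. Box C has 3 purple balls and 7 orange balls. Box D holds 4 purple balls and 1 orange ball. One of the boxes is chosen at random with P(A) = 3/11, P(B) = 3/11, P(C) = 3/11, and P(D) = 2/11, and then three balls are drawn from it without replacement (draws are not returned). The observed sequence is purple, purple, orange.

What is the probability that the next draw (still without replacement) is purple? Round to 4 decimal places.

0.6396

The likelihood of the observed sequence under each hypothesis: P(data | box A) = (6/9)(5/8)(3/7) = 5/28; P(data | box B) = (4/7)(3/6)(3/5) = 6/35; P(data | box C) = (3/10)(2/9)(7/8) = 7/120; P(data | box D) = (4/5)(3/4)(1/3) = 1/5.
Weighting by the prior gives 3/11 · 5/28 = 15/308, 3/11 · 6/35 = 18/385, 3/11 · 7/120 = 7/440, 2/11 · 1/5 = 2/55; these sum to 13/88.
Dividing through by the total gives posterior P(box A | data) = 30/91, P(box B | data) = 144/455, P(box C | data) = 7/65, P(box D | data) = 16/65.
Averaging over the posterior, P(purple next | data) = (2/3)(30/91) + (1/2)(144/455) + (1/7)(7/65) + (1)(16/65) = 291/455.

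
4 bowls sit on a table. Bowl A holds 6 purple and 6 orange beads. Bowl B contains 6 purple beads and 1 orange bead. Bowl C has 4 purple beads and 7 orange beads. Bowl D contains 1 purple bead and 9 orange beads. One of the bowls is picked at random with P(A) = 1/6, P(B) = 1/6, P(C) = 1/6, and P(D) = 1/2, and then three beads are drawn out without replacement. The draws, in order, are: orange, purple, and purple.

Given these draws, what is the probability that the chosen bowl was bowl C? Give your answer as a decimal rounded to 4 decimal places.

Under each hypothesis, the probability of the observed sequence is: P(data | bowl A) = (6/12)(6/11)(5/10) = 0.13636; P(data | bowl B) = (1/7)(6/6)(5/5) = 0.14286; P(data | bowl C) = (7/11)(4/10)(3/9) = 0.084848; P(data | bowl D) = (9/10)(1/9)(0/8) = 0.
Weighting by the prior gives 1/6 · 0.13636 = 0.022727, 1/6 · 0.14286 = 0.02381, 1/6 · 0.084848 = 0.014141, 1/2 · 0 = 0; summing to 0.060678.
Therefore the posterior P(bowl C | data) = (0.014141) / (0.060678) = 0.23306.

0.2331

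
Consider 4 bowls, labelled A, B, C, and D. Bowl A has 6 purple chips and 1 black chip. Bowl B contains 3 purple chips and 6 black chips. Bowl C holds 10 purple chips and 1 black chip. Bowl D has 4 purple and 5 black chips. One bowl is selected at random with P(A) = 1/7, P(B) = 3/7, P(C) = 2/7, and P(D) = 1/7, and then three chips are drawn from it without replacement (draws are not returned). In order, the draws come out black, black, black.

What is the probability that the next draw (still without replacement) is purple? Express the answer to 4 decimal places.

The likelihood of the observed sequence under each hypothesis: P(data | bowl A) = (1/7)(0/6) = 0; P(data | bowl B) = (6/9)(5/8)(4/7) = 5/21; P(data | bowl C) = (1/11)(0/10) = 0; P(data | bowl D) = (5/9)(4/8)(3/7) = 5/42.
Weighting by the prior gives 1/7 · 0 = 0, 3/7 · 5/21 = 5/49, 2/7 · 0 = 0, 1/7 · 5/42 = 5/294; summing to 5/42.
The posterior is then P(bowl A | data) = 0, P(bowl B | data) = 6/7, P(bowl C | data) = 0, P(bowl D | data) = 1/7.
So P(purple next | data) = Σ P(purple next | H) P(H | data) = (1/2)(6/7) + (2/3)(1/7) = 11/21.

0.5238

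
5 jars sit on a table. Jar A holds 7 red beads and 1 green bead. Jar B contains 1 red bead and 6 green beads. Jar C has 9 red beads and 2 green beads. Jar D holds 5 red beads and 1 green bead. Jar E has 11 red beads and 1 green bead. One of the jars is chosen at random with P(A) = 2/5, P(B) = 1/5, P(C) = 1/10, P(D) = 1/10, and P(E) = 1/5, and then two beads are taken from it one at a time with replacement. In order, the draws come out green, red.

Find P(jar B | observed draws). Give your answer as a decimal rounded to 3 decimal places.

0.218

For each hypothesis, P(data | H) works out to: P(data | jar A) = (1/8)(7/8) = 0.10938; P(data | jar B) = (6/7)(1/7) = 0.12245; P(data | jar C) = (2/11)(9/11) = 0.14876; P(data | jar D) = (1/6)(5/6) = 0.13889; P(data | jar E) = (1/12)(11/12) = 0.076389.
Weighting by the prior gives 2/5 · 0.10938 = 0.04375, 1/5 · 0.12245 = 0.02449, 1/10 · 0.14876 = 0.014876, 1/10 · 0.13889 = 0.013889, 1/5 · 0.076389 = 0.015278; with total 0.11228.
Therefore the posterior P(jar B | data) = (0.02449) / (0.11228) = 0.21811.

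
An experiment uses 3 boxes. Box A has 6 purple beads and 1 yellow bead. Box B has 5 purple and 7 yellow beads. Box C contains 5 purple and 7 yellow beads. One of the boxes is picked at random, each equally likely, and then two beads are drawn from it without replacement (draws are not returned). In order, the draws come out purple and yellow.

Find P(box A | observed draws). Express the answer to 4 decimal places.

Under each hypothesis, the probability of the observed sequence is: P(data | box A) = (6/7)(1/6) = 0.14286; P(data | box B) = (5/12)(7/11) = 0.26515; P(data | box C) = (5/12)(7/11) = 0.26515.
Multiplying each by its prior: 1/3 · 0.14286 = 0.047619, 1/3 · 0.26515 = 0.088384, 1/3 · 0.26515 = 0.088384; with total 0.22439.
Hence P(box A | data) = (0.047619) / (0.22439) = 0.21222.

0.2122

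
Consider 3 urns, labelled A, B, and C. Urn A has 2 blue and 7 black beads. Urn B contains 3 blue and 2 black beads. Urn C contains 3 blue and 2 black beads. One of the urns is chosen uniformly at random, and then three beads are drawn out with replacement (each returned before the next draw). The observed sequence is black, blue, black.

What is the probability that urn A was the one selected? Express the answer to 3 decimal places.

0.412

For each hypothesis, P(data | H) works out to: P(data | urn A) = (7/9)(2/9)(7/9) = 0.13443; P(data | urn B) = (2/5)(3/5)(2/5) = 0.096; P(data | urn C) = (2/5)(3/5)(2/5) = 0.096.
Multiplying each by its prior: 1/3 · 0.13443 = 0.04481, 1/3 · 0.096 = 0.032, 1/3 · 0.096 = 0.032; these sum to 0.10881.
By Bayes' rule, P(urn A | data) = (0.04481) / (0.10881) = 0.41182.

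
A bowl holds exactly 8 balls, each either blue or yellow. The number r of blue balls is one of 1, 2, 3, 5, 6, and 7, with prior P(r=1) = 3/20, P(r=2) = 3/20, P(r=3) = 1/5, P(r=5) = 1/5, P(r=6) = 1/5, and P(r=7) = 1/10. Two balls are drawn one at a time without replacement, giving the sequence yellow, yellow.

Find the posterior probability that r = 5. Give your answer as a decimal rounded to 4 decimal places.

0.0732

For each hypothesis, P(data | H) works out to: P(data | r = 1) = (7/8)(6/7) = 3/4; P(data | r = 2) = (6/8)(5/7) = 15/28; P(data | r = 3) = (5/8)(4/7) = 5/14; P(data | r = 5) = (3/8)(2/7) = 3/28; P(data | r = 6) = (2/8)(1/7) = 1/28; P(data | r = 7) = (1/8)(0/7) = 0.
Multiplying each by its prior: 3/20 · 3/4 = 9/80, 3/20 · 15/28 = 9/112, 1/5 · 5/14 = 1/14, 1/5 · 3/28 = 3/140, 1/5 · 1/28 = 1/140, 1/10 · 0 = 0; summing to 41/140.
So P(r = 5 | data) = (3/140) / (41/140) = 3/41.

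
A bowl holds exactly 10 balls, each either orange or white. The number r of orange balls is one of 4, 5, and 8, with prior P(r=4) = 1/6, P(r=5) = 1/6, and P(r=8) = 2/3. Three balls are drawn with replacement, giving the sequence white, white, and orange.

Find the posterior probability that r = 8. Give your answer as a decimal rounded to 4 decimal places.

0.3224

For each hypothesis, P(data | H) works out to: P(data | r = 4) = (6/10)(6/10)(4/10) = 0.144; P(data | r = 5) = (5/10)(5/10)(5/10) = 0.125; P(data | r = 8) = (2/10)(2/10)(8/10) = 0.032.
The prior-weighted likelihoods are 1/6 · 0.144 = 0.024, 1/6 · 0.125 = 0.020833, 2/3 · 0.032 = 0.021333; summing to 0.066167.
Hence P(r = 8 | data) = (0.021333) / (0.066167) = 0.32242.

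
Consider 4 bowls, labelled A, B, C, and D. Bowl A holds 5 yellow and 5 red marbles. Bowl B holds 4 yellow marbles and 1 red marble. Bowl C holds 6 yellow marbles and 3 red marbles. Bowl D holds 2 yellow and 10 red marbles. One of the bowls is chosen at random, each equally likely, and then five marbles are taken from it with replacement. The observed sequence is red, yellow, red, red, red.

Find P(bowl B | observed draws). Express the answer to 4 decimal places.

Under each hypothesis, the probability of the observed sequence is: P(data | bowl A) = (5/10)(5/10)(5/10)(5/10)(5/10) = 0.03125; P(data | bowl B) = (1/5)(4/5)(1/5)(1/5)(1/5) = 0.00128; P(data | bowl C) = (3/9)(6/9)(3/9)(3/9)(3/9) = 0.0082305; P(data | bowl D) = (10/12)(2/12)(10/12)(10/12)(10/12) = 0.080376.
The prior-weighted likelihoods are 1/4 · 0.03125 = 0.0078125, 1/4 · 0.00128 = 0.00032, 1/4 · 0.0082305 = 0.0020576, 1/4 · 0.080376 = 0.020094; with total 0.030284.
Therefore the posterior P(bowl B | data) = (0.00032) / (0.030284) = 0.010567.

0.0106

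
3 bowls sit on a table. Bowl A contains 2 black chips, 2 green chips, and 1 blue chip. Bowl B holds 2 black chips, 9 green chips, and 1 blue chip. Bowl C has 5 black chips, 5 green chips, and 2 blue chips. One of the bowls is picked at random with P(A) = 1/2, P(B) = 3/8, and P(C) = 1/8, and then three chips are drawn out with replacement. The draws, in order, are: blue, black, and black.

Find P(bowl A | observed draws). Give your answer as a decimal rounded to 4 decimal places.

The likelihood of the observed sequence under each hypothesis: P(data | bowl A) = (1/5)(2/5)(2/5) = 0.032; P(data | bowl B) = (1/12)(2/12)(2/12) = 0.0023148; P(data | bowl C) = (2/12)(5/12)(5/12) = 0.028935.
The prior-weighted likelihoods are 1/2 · 0.032 = 0.016, 3/8 · 0.0023148 = 0.00086806, 1/8 · 0.028935 = 0.0036169; with total 0.020485.
Hence P(bowl A | data) = (0.016) / (0.020485) = 0.78106.

0.7811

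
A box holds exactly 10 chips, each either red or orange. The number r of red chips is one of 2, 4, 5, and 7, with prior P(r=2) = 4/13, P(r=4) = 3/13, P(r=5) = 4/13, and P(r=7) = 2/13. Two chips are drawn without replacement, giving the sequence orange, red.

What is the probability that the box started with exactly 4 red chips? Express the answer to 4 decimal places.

Compute the likelihood of the observed sequence for each case: P(data | r = 2) = (8/10)(2/9) = 8/45; P(data | r = 4) = (6/10)(4/9) = 4/15; P(data | r = 5) = (5/10)(5/9) = 5/18; P(data | r = 7) = (3/10)(7/9) = 7/30.
The prior-weighted likelihoods are 4/13 · 8/45 = 32/585, 3/13 · 4/15 = 4/65, 4/13 · 5/18 = 10/117, 2/13 · 7/30 = 7/195; these sum to 139/585.
By Bayes' rule, P(r = 4 | data) = (4/65) / (139/585) = 36/139.

0.2590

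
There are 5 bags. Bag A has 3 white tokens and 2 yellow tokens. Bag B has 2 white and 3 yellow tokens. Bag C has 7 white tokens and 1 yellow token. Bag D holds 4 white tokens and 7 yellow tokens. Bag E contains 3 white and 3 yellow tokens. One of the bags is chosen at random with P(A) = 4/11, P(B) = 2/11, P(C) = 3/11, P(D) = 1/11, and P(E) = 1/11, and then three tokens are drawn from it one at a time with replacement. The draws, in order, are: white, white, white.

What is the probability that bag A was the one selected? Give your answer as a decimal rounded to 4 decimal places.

The likelihood of the observed sequence under each hypothesis: P(data | bag A) = (3/5)(3/5)(3/5) = 0.216; P(data | bag B) = (2/5)(2/5)(2/5) = 0.064; P(data | bag C) = (7/8)(7/8)(7/8) = 0.66992; P(data | bag D) = (4/11)(4/11)(4/11) = 0.048084; P(data | bag E) = (3/6)(3/6)(3/6) = 0.125.
Multiplying each by its prior: 4/11 · 0.216 = 0.078545, 2/11 · 0.064 = 0.011636, 3/11 · 0.66992 = 0.18271, 1/11 · 0.048084 = 0.0043713, 1/11 · 0.125 = 0.011364; summing to 0.28862.
Hence P(bag A | data) = (0.078545) / (0.28862) = 0.27214.

0.2721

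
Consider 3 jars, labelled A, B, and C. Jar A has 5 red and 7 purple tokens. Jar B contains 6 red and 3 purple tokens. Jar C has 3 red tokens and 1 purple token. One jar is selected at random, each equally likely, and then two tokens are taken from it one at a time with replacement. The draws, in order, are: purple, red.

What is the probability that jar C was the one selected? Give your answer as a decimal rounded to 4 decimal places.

Compute the likelihood of the observed sequence for each case: P(data | jar A) = (7/12)(5/12) = 35/144; P(data | jar B) = (3/9)(6/9) = 2/9; P(data | jar C) = (1/4)(3/4) = 3/16.
Weighting by the prior gives 1/3 · 35/144 = 35/432, 1/3 · 2/9 = 2/27, 1/3 · 3/16 = 1/16; with total 47/216.
So P(jar C | data) = (1/16) / (47/216) = 27/94.

0.2872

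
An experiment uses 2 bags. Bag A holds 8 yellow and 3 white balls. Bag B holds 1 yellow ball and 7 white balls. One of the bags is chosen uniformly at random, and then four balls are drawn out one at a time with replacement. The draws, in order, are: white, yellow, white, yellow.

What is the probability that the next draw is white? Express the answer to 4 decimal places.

Under each hypothesis, the probability of the observed sequence is: P(data | bag A) = (3/11)(8/11)(3/11)(8/11) = 0.039342; P(data | bag B) = (7/8)(1/8)(7/8)(1/8) = 0.011963.
The prior-weighted likelihoods are 1/2 · 0.039342 = 0.019671, 1/2 · 0.011963 = 0.0059814; summing to 0.025652.
Dividing through by the total gives posterior P(bag A | data) = 0.76683, P(bag B | data) = 0.23317.
The predictive probability is P(white next | data) = (3/11)(0.76683) + (7/8)(0.23317) = 0.41316.

0.4132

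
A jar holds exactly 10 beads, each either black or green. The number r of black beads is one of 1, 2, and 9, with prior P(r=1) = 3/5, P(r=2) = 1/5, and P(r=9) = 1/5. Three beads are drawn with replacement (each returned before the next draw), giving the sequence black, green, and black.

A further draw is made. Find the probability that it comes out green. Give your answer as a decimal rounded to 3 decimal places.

The likelihood of the observed sequence under each hypothesis: P(data | r = 1) = (1/10)(9/10)(1/10) = 0.009; P(data | r = 2) = (2/10)(8/10)(2/10) = 0.032; P(data | r = 9) = (9/10)(1/10)(9/10) = 0.081.
Multiplying each by its prior: 3/5 · 0.009 = 0.0054, 1/5 · 0.032 = 0.0064, 1/5 · 0.081 = 0.0162; with total 0.028.
Dividing through by the total gives posterior P(r = 1 | data) = 0.19286, P(r = 2 | data) = 0.22857, P(r = 9 | data) = 0.57857.
The predictive probability is P(green next | data) = (9/10)(0.19286) + (4/5)(0.22857) + (1/10)(0.57857) = 0.41429.

0.414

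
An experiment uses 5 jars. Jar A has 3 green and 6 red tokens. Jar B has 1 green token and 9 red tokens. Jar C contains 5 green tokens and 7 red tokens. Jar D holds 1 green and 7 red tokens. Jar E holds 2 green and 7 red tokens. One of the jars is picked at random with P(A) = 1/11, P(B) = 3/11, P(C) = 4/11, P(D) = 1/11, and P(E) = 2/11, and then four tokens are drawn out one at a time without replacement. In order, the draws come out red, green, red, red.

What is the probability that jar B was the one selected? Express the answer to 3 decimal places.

0.255

Under each hypothesis, the probability of the observed sequence is: P(data | jar A) = (6/9)(3/8)(5/7)(4/6) = 0.11905; P(data | jar B) = (9/10)(1/9)(8/8)(7/7) = 0.1; P(data | jar C) = (7/12)(5/11)(6/10)(5/9) = 0.088384; P(data | jar D) = (7/8)(1/7)(6/6)(5/5) = 0.125; P(data | jar E) = (7/9)(2/8)(6/7)(5/6) = 0.13889.
Weighting by the prior gives 1/11 · 0.11905 = 0.010823, 3/11 · 0.1 = 0.027273, 4/11 · 0.088384 = 0.03214, 1/11 · 0.125 = 0.011364, 2/11 · 0.13889 = 0.025253; these sum to 0.10685.
Therefore the posterior P(jar B | data) = (0.027273) / (0.10685) = 0.25524.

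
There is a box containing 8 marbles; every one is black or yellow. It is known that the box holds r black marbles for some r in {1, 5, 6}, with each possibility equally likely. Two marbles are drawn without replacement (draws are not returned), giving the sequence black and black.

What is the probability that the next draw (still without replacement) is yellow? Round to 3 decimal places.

For each hypothesis, P(data | H) works out to: P(data | r = 1) = (1/8)(0/7) = 0; P(data | r = 5) = (5/8)(4/7) = 5/14; P(data | r = 6) = (6/8)(5/7) = 15/28.
The prior-weighted likelihoods are 1/3 · 0 = 0, 1/3 · 5/14 = 5/42, 1/3 · 15/28 = 5/28; with total 25/84.
Normalising, the posterior is P(r = 1 | data) = 0, P(r = 5 | data) = 2/5, P(r = 6 | data) = 3/5.
So P(yellow next | data) = Σ P(yellow next | H) P(H | data) = (1/2)(2/5) + (1/3)(3/5) = 2/5.

0.400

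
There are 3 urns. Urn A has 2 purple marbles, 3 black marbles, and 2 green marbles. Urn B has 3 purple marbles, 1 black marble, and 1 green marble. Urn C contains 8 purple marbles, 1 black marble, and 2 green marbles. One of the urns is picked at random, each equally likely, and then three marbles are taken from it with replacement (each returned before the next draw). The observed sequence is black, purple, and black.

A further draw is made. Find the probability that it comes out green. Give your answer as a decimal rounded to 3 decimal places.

0.253

The likelihood of the observed sequence under each hypothesis: P(data | urn A) = (3/7)(2/7)(3/7) = 0.052478; P(data | urn B) = (1/5)(3/5)(1/5) = 0.024; P(data | urn C) = (1/11)(8/11)(1/11) = 0.0060105.
The prior-weighted likelihoods are 1/3 · 0.052478 = 0.017493, 1/3 · 0.024 = 0.008, 1/3 · 0.0060105 = 0.0020035; these sum to 0.027496.
Dividing through by the total gives posterior P(urn A | data) = 0.63619, P(urn B | data) = 0.29095, P(urn C | data) = 0.072865.
The predictive probability is P(green next | data) = (2/7)(0.63619) + (1/5)(0.29095) + (2/11)(0.072865) = 0.25321.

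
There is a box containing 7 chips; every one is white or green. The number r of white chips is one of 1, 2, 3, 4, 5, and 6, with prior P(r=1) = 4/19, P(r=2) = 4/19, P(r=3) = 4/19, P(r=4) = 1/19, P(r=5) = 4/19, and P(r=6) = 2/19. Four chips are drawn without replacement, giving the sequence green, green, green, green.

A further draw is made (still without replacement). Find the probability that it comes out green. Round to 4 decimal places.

0.5556

Compute the likelihood of the observed sequence for each case: P(data | r = 1) = (6/7)(5/6)(4/5)(3/4) = 3/7; P(data | r = 2) = (5/7)(4/6)(3/5)(2/4) = 1/7; P(data | r = 3) = (4/7)(3/6)(2/5)(1/4) = 1/35; P(data | r = 4) = (3/7)(2/6)(1/5)(0/4) = 0; P(data | r = 5) = (2/7)(1/6)(0/5) = 0; P(data | r = 6) = (1/7)(0/6) = 0.
The prior-weighted likelihoods are 4/19 · 3/7 = 12/133, 4/19 · 1/7 = 4/133, 4/19 · 1/35 = 4/665, 1/19 · 0 = 0, 4/19 · 0 = 0, 2/19 · 0 = 0; summing to 12/95.
The posterior is then P(r = 1 | data) = 5/7, P(r = 2 | data) = 5/21, P(r = 3 | data) = 1/21, P(r = 4 | data) = 0, P(r = 5 | data) = 0, P(r = 6 | data) = 0.
Averaging over the posterior, P(green next | data) = (2/3)(5/7) + (1/3)(5/21) + (0)(1/21) = 5/9.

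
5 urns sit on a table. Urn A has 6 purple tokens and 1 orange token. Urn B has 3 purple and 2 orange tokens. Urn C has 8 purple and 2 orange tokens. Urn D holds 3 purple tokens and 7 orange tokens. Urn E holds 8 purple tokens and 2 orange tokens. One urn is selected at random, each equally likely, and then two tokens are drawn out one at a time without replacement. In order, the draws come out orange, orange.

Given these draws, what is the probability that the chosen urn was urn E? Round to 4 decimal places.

Under each hypothesis, the probability of the observed sequence is: P(data | urn A) = (1/7)(0/6) = 0; P(data | urn B) = (2/5)(1/4) = 1/10; P(data | urn C) = (2/10)(1/9) = 1/45; P(data | urn D) = (7/10)(6/9) = 7/15; P(data | urn E) = (2/10)(1/9) = 1/45.
The prior-weighted likelihoods are 1/5 · 0 = 0, 1/5 · 1/10 = 1/50, 1/5 · 1/45 = 1/225, 1/5 · 7/15 = 7/75, 1/5 · 1/45 = 1/225; summing to 11/90.
Therefore the posterior P(urn E | data) = (1/225) / (11/90) = 2/55.

0.0364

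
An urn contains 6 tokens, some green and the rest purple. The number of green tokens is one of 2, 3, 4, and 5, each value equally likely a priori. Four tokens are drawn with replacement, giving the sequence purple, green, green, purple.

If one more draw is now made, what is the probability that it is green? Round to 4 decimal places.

The likelihood of the observed sequence under each hypothesis: P(data | r = 2) = (4/6)(2/6)(2/6)(4/6) = 0.049383; P(data | r = 3) = (3/6)(3/6)(3/6)(3/6) = 0.0625; P(data | r = 4) = (2/6)(4/6)(4/6)(2/6) = 0.049383; P(data | r = 5) = (1/6)(5/6)(5/6)(1/6) = 0.01929.
Multiplying each by its prior: 1/4 · 0.049383 = 0.012346, 1/4 · 0.0625 = 0.015625, 1/4 · 0.049383 = 0.012346, 1/4 · 0.01929 = 0.0048225; these sum to 0.045139.
The posterior is then P(r = 2 | data) = 0.2735, P(r = 3 | data) = 0.34615, P(r = 4 | data) = 0.2735, P(r = 5 | data) = 0.10684.
Averaging over the posterior, P(green next | data) = (1/3)(0.2735) + (1/2)(0.34615) + (2/3)(0.2735) + (5/6)(0.10684) = 0.53561.

0.5356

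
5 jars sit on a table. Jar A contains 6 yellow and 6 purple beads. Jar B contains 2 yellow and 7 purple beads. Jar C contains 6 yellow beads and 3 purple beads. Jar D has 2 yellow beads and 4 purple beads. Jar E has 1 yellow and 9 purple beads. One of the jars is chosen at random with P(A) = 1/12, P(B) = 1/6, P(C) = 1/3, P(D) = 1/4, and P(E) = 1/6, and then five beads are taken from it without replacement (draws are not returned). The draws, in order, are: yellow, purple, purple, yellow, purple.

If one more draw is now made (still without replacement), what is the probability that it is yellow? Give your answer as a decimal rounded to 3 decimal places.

Compute the likelihood of the observed sequence for each case: P(data | jar A) = (6/12)(6/11)(5/10)(5/9)(4/8) = 0.037879; P(data | jar B) = (2/9)(7/8)(6/7)(1/6)(5/5) = 0.027778; P(data | jar C) = (6/9)(3/8)(2/7)(5/6)(1/5) = 0.011905; P(data | jar D) = (2/6)(4/5)(3/4)(1/3)(2/2) = 0.066667; P(data | jar E) = (1/10)(9/9)(8/8)(0/7) = 0.
Multiplying each by its prior: 1/12 · 0.037879 = 0.0031566, 1/6 · 0.027778 = 0.0046296, 1/3 · 0.011905 = 0.0039683, 1/4 · 0.066667 = 0.016667, 1/6 · 0 = 0; with total 0.028421.
Dividing through by the total gives posterior P(jar A | data) = 0.11106, P(jar B | data) = 0.16289, P(jar C | data) = 0.13962, P(jar D | data) = 0.58642, P(jar E | data) = 0.
The predictive probability is P(yellow next | data) = (4/7)(0.11106) + (0)(0.16289) + (1)(0.13962) + (0)(0.58642) = 0.20309.

0.203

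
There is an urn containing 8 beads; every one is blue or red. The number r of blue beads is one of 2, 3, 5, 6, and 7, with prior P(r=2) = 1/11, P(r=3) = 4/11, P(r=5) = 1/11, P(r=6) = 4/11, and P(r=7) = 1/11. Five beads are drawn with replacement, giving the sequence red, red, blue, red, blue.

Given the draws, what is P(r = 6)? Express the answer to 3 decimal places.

For each hypothesis, P(data | H) works out to: P(data | r = 2) = (6/8)(6/8)(2/8)(6/8)(2/8) = 0.026367; P(data | r = 3) = (5/8)(5/8)(3/8)(5/8)(3/8) = 0.034332; P(data | r = 5) = (3/8)(3/8)(5/8)(3/8)(5/8) = 0.020599; P(data | r = 6) = (2/8)(2/8)(6/8)(2/8)(6/8) = 0.0087891; P(data | r = 7) = (1/8)(1/8)(7/8)(1/8)(7/8) = 0.0014954.
Multiplying each by its prior: 1/11 · 0.026367 = 0.002397, 4/11 · 0.034332 = 0.012484, 1/11 · 0.020599 = 0.0018727, 4/11 · 0.0087891 = 0.003196, 1/11 · 0.0014954 = 0.00013594; summing to 0.020086.
Hence P(r = 6 | data) = (0.003196) / (0.020086) = 0.15912.

0.159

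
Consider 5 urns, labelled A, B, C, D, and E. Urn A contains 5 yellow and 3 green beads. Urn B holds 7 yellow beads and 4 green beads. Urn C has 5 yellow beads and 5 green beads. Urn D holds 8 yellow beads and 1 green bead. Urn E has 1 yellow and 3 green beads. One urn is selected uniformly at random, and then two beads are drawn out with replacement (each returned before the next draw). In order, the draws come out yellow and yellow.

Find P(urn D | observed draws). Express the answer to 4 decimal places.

The likelihood of the observed sequence under each hypothesis: P(data | urn A) = (5/8)(5/8) = 0.39062; P(data | urn B) = (7/11)(7/11) = 0.40496; P(data | urn C) = (5/10)(5/10) = 0.25; P(data | urn D) = (8/9)(8/9) = 0.79012; P(data | urn E) = (1/4)(1/4) = 0.0625.
The prior-weighted likelihoods are 1/5 · 0.39062 = 0.078125, 1/5 · 0.40496 = 0.080992, 1/5 · 0.25 = 0.05, 1/5 · 0.79012 = 0.15802, 1/5 · 0.0625 = 0.0125; with total 0.37964.
Hence P(urn D | data) = (0.15802) / (0.37964) = 0.41625.

0.4162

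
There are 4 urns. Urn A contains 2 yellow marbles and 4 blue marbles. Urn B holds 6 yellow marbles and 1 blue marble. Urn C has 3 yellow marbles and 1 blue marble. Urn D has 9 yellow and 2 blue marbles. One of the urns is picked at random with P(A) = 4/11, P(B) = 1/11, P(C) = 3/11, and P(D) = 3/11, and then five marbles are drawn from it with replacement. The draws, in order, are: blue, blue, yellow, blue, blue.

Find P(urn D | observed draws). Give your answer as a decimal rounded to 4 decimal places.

Compute the likelihood of the observed sequence for each case: P(data | urn A) = (4/6)(4/6)(2/6)(4/6)(4/6) = 0.065844; P(data | urn B) = (1/7)(1/7)(6/7)(1/7)(1/7) = 0.00035699; P(data | urn C) = (1/4)(1/4)(3/4)(1/4)(1/4) = 0.0029297; P(data | urn D) = (2/11)(2/11)(9/11)(2/11)(2/11) = 0.00089413.
Multiplying each by its prior: 4/11 · 0.065844 = 0.023943, 1/11 · 0.00035699 = 3.2454e-05, 3/11 · 0.0029297 = 0.00079901, 3/11 · 0.00089413 = 0.00024385; with total 0.025018.
Therefore the posterior P(urn D | data) = (0.00024385) / (0.025018) = 0.0097469.

0.0097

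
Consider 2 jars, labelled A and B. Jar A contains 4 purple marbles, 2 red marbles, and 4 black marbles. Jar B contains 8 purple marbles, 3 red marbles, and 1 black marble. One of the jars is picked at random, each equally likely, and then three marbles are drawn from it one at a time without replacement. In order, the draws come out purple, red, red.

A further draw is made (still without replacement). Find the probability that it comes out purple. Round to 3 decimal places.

Under each hypothesis, the probability of the observed sequence is: P(data | jar A) = (4/10)(2/9)(1/8) = 0.011111; P(data | jar B) = (8/12)(3/11)(2/10) = 0.036364.
The prior-weighted likelihoods are 1/2 · 0.011111 = 0.0055556, 1/2 · 0.036364 = 0.018182; with total 0.023737.
The posterior is then P(jar A | data) = 0.23404, P(jar B | data) = 0.76596.
So P(purple next | data) = Σ P(purple next | H) P(H | data) = (3/7)(0.23404) + (7/9)(0.76596) = 0.69605.

0.696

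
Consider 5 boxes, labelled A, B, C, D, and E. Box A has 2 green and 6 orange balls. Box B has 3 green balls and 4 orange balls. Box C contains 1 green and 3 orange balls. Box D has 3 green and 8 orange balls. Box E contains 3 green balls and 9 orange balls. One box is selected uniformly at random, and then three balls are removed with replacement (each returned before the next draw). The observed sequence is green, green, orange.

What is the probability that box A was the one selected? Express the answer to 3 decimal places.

The likelihood of the observed sequence under each hypothesis: P(data | box A) = (2/8)(2/8)(6/8) = 0.046875; P(data | box B) = (3/7)(3/7)(4/7) = 0.10496; P(data | box C) = (1/4)(1/4)(3/4) = 0.046875; P(data | box D) = (3/11)(3/11)(8/11) = 0.054095; P(data | box E) = (3/12)(3/12)(9/12) = 0.046875.
Weighting by the prior gives 1/5 · 0.046875 = 0.009375, 1/5 · 0.10496 = 0.020991, 1/5 · 0.046875 = 0.009375, 1/5 · 0.054095 = 0.010819, 1/5 · 0.046875 = 0.009375; with total 0.059935.
Hence P(box A | data) = (0.009375) / (0.059935) = 0.15642.

0.156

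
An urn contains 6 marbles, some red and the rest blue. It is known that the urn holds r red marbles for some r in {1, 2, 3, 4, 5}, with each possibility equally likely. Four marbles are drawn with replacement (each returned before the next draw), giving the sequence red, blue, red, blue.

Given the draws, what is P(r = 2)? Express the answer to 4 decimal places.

For each hypothesis, P(data | H) works out to: P(data | r = 1) = (1/6)(5/6)(1/6)(5/6) = 0.01929; P(data | r = 2) = (2/6)(4/6)(2/6)(4/6) = 0.049383; P(data | r = 3) = (3/6)(3/6)(3/6)(3/6) = 0.0625; P(data | r = 4) = (4/6)(2/6)(4/6)(2/6) = 0.049383; P(data | r = 5) = (5/6)(1/6)(5/6)(1/6) = 0.01929.
Multiplying each by its prior: 1/5 · 0.01929 = 0.003858, 1/5 · 0.049383 = 0.0098765, 1/5 · 0.0625 = 0.0125, 1/5 · 0.049383 = 0.0098765, 1/5 · 0.01929 = 0.003858; with total 0.039969.
Therefore the posterior P(r = 2 | data) = (0.0098765) / (0.039969) = 0.2471.

0.2471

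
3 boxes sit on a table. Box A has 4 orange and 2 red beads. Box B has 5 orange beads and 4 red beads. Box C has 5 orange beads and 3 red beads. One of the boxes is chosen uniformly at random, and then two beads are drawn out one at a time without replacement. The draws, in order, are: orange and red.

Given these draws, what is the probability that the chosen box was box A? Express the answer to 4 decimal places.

0.3283

The likelihood of the observed sequence under each hypothesis: P(data | box A) = (4/6)(2/5) = 0.26667; P(data | box B) = (5/9)(4/8) = 0.27778; P(data | box C) = (5/8)(3/7) = 0.26786.
The prior-weighted likelihoods are 1/3 · 0.26667 = 0.088889, 1/3 · 0.27778 = 0.092593, 1/3 · 0.26786 = 0.089286; with total 0.27077.
Therefore the posterior P(box A | data) = (0.088889) / (0.27077) = 0.32829.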